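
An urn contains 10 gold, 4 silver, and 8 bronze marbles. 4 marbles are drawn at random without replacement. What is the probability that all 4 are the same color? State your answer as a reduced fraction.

There are C(22,4) = 7315 ways to draw 4 marbles.
All same color: C(10,4) + C(4,4) + C(8,4) = 210 + 1 + 70 = 281.
Probability = 281/7315.

281/7315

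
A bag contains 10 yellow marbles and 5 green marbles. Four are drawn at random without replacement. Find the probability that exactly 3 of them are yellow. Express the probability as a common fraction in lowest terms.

There are C(15,4) = 1365 ways to choose 4 from 15.
Selections with exactly 3 yellow: choose 3 of the 10 yellow and 1 of the 5 green, C(10,3)·C(5,1) = 120·5 = 600.
Probability = 600/1365 = 40/91.

40/91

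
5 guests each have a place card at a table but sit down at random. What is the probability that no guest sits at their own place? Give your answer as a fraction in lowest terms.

11/30

There are 5! = 120 seatings.
By inclusion-exclusion, seatings with no fixed points: C(5,0)·5! − C(5,1)·4! + C(5,2)·3! − C(5,3)·2! + C(5,4)·1! − C(5,5)·0! = 44.
Probability = 44/120 = 11/30.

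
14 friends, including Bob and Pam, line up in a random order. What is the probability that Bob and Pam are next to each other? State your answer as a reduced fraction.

There are 14! = 87178291200 arrangements.
Treat Bob and Pam as a block: 13! arrangements of the blocks × 2 orders within the block = 2·6227020800 = 12454041600.
Probability = 12454041600/87178291200 = 1/7.

1/7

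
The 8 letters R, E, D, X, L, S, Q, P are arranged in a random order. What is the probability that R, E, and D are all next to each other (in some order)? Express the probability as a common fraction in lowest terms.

There are 8! = 40320 arrangements.
Treat the three as one block: 6! placements × 3! orders within the block = 720·6 = 4320.
Probability = 4320/40320 = 3/28.

3/28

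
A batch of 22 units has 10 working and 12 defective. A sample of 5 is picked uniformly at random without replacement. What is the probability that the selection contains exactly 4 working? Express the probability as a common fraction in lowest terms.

Total number of selections: C(22,5) = 26334.
Selections with exactly 4 working: choose 4 of the 10 working and 1 of the 12 defective, C(10,4)·C(12,1) = 210·12 = 2520.
Probability = 2520/26334 = 20/209.

20/209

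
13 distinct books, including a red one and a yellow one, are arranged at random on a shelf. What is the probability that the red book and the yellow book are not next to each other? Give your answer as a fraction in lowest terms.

There are 13! = 6227020800 arrangements.
Arrangements with the red book and the yellow book adjacent: 2·12! = 958003200.
So not adjacent: 6227020800 − 958003200 = 5269017600, probability 5269017600/6227020800 = 11/13.

11/13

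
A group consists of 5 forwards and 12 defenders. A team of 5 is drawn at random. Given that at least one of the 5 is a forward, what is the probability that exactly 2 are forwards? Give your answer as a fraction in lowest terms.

Work in counts. Selections with at least one forward: C(17,5) − C(12,5) = 6188 − 792 = 5396.
Of those, selections where exactly 2 are forwards: C(5,2)·C(12,3) = 10·220 = 2200.
Conditional probability = 2200/5396 = 550/1349.

550/1349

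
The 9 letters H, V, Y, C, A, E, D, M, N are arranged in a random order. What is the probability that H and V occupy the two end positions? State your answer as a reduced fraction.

There are 9! = 362880 arrangements.
Place H and V at the ends in 2 ways, arrange the remaining 7 in 7! = 5040 ways: 2·5040 = 10080.
Probability = 10080/362880 = 1/36.

1/36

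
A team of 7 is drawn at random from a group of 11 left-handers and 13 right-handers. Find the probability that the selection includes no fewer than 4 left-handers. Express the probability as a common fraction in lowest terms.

518/1311

Total selections: C(24,7) = 346104.
Favorable selections (no fewer than 4 left-handers): C(11,4)·C(13,3) + C(11,5)·C(13,2) + C(11,6)·C(13,1) + C(11,7)·C(13,0) = 94380 + 36036 + 6006 + 330 = 136752.
Probability = 136752/346104 = 518/1311.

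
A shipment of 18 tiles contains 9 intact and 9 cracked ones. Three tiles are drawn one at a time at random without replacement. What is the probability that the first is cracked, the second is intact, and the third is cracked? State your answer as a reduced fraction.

Multiply the conditional probabilities at each draw: 9/18 · 9/17 · 8/16 = 648/4896 = 9/68.

9/68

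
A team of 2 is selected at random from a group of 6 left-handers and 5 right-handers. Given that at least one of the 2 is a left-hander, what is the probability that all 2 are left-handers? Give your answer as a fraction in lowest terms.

Work in counts. Selections with at least one left-hander: C(11,2) − C(5,2) = 55 − 10 = 45.
Of those, selections where all 2 are left-handers: C(6,2) = 15.
Conditional probability = 15/45 = 1/3.

1/3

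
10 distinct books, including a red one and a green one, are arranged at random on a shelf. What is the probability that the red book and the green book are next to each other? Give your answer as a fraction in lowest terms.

There are 10! = 3628800 arrangements.
Treat the red book and the green book as a block: 9! arrangements of the blocks × 2 orders within the block = 2·362880 = 725760.
Probability = 725760/3628800 = 1/5.

1/5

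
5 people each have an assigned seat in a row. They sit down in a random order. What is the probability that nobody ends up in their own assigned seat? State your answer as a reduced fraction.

There are 5! = 120 seatings.
By inclusion-exclusion, seatings with no fixed points: C(5,0)·5! − C(5,1)·4! + C(5,2)·3! − C(5,3)·2! + C(5,4)·1! − C(5,5)·0! = 44.
Probability = 44/120 = 11/30.

11/30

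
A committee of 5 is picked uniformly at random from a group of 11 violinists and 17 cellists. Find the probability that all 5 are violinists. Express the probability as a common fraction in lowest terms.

11/2340

There are C(28,5) = 98280 possible selections.
Selections with all violinists: C(11,5) = 462.
Probability = 462/98280 = 11/2340.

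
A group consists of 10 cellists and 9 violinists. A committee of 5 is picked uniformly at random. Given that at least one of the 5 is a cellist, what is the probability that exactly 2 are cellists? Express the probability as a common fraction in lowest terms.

70/213

Work in counts. Selections with at least one cellist: C(19,5) − C(9,5) = 11628 − 126 = 11502.
Of those, selections where exactly 2 are cellists: C(10,2)·C(9,3) = 45·84 = 3780.
Conditional probability = 3780/11502 = 70/213.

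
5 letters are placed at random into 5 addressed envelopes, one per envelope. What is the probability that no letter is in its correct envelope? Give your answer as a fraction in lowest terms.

11/30

There are 5! = 120 assignments.
By inclusion-exclusion, assignments with no fixed points: C(5,0)·5! − C(5,1)·4! + C(5,2)·3! − C(5,3)·2! + C(5,4)·1! − C(5,5)·0! = 44.
Probability = 44/120 = 11/30.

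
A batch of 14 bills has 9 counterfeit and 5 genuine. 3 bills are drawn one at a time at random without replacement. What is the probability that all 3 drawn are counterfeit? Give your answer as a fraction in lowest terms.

3/13

Multiply the conditional probabilities at each draw: 9/14 · 8/13 · 7/12 = 504/2184 = 3/13.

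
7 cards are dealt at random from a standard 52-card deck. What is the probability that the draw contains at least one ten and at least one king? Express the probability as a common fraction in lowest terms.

3105873/16723070

There are C(52,7) = 133784560 possible draws.
By inclusion-exclusion on the complements, draws missing all tens or all kings: C(48,7) + C(48,7) − C(44,7) = 73629072 + 73629072 − 38320568 = 108937576.
So draws with at least one of each: 133784560 − 108937576 = 24846984, probability 24846984/133784560 = 3105873/16723070.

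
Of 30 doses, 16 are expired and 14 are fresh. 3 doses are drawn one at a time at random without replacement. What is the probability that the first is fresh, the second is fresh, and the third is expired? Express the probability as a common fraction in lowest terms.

52/435

Multiply the conditional probabilities at each draw: 14/30 · 13/29 · 16/28 = 2912/24360 = 52/435.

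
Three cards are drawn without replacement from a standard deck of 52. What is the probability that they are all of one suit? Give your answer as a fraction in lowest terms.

22/425

There are C(52,3) = 22100 possible 3-card hands.
Hands of one suit: 4 suits × C(13,3) = 4·286 = 1144.
Probability = 1144/22100 = 22/425.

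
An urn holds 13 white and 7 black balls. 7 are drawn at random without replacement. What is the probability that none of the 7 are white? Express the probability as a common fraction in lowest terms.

There are C(20,7) = 77520 possible selections.
Selections with no white (all black): C(7,7) = 1.
Probability = 1/77520.

1/77520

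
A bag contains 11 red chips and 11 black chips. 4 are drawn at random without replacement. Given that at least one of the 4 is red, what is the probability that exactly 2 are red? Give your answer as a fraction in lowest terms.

55/127

Work in counts. Selections with at least one red: C(22,4) − C(11,4) = 7315 − 330 = 6985.
Of those, selections where exactly 2 are red: C(11,2)·C(11,2) = 55·55 = 3025.
Conditional probability = 3025/6985 = 55/127.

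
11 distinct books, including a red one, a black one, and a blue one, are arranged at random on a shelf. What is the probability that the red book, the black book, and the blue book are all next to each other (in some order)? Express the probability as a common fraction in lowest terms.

3/55

There are 11! = 39916800 arrangements.
Treat the three as one block: 9! placements × 3! orders within the block = 362880·6 = 2177280.
Probability = 2177280/39916800 = 3/55.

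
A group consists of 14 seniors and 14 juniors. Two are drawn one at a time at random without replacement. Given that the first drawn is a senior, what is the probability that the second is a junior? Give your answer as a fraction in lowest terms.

After removing one senior, 27 remain: 13 seniors and 14 juniors.
So the probability the next is a junior is 14/27.

14/27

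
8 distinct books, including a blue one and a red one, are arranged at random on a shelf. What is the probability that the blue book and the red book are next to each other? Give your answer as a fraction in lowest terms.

1/4

There are 8! = 40320 arrangements.
Treat the blue book and the red book as a block: 7! arrangements of the blocks × 2 orders within the block = 2·5040 = 10080.
Probability = 10080/40320 = 1/4.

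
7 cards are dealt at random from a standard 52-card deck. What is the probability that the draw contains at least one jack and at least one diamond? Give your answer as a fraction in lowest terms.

53122231/133784560

There are C(52,7) = 133784560 possible draws.
By inclusion-exclusion on the complements, draws missing all jacks or all diamonds: C(48,7) + C(39,7) − C(36,7) = 73629072 + 15380937 − 8347680 = 80662329.
So draws with at least one of each: 133784560 − 80662329 = 53122231, probability 53122231/133784560.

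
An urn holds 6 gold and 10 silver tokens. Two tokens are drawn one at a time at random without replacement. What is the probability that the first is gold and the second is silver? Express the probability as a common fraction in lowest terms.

Multiply the conditional probabilities at each draw: 6/16 · 10/15 = 60/240 = 1/4.

1/4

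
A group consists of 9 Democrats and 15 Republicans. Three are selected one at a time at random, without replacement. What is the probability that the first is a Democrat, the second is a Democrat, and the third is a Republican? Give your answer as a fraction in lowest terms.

45/506

Multiply the conditional probabilities at each draw: 9/24 · 8/23 · 15/22 = 1080/12144 = 45/506.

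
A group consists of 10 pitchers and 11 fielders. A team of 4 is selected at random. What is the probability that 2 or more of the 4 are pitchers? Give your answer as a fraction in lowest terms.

There are C(21,4) = 5985 ways to choose the 4.
Count the complement (fewer than 2 pitchers): C(10,0)·C(11,4) + C(10,1)·C(11,3) = 330 + 1650 = 1980.
Probability = 1 − 1980/5985 = 4005/5985 = 89/133.

89/133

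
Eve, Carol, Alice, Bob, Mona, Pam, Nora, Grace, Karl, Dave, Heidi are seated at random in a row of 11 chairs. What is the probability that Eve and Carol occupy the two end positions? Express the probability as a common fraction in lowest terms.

There are 11! = 39916800 arrangements.
Place Eve and Carol at the ends in 2 ways, arrange the remaining 9 in 9! = 362880 ways: 2·362880 = 725760.
Probability = 725760/39916800 = 1/55.

1/55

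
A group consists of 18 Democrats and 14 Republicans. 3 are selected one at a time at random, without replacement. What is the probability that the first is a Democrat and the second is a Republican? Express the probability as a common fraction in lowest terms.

63/248

Multiply the conditional probabilities at each draw: 18/32 · 14/31 = 252/992 = 63/248.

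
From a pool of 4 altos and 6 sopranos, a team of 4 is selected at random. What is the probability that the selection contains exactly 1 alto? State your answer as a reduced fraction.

The sample space is all 4-subsets of the 10: C(10,4) = 210.
Selections with exactly 1 alto: choose 1 of the 4 altos and 3 of the 6 sopranos, C(4,1)·C(6,3) = 4·20 = 80.
Probability = 80/210 = 8/21.

8/21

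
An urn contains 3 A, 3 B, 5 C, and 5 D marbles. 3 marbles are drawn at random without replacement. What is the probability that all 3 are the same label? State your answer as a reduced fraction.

11/280

There are C(16,3) = 560 ways to draw 3 marbles.
All same label: C(3,3) + C(3,3) + C(5,3) + C(5,3) = 1 + 1 + 10 + 10 = 22.
Probability = 22/560 = 11/280.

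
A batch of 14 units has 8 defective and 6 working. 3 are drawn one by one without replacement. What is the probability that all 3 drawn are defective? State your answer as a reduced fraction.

Multiply the conditional probabilities at each draw: 8/14 · 7/13 · 6/12 = 336/2184 = 2/13.

2/13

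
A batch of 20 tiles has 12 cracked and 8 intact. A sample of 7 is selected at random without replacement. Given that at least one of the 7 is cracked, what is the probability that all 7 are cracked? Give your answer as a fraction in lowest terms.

Work in counts. Selections with at least one cracked: C(20,7) − C(8,7) = 77520 − 8 = 77512.
Of those, selections where all 7 are cracked: C(12,7) = 792.
Conditional probability = 792/77512 = 99/9689.

99/9689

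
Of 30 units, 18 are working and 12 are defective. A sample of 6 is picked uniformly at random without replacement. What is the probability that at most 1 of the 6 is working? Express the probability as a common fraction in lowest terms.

Total selections: C(30,6) = 593775.
Favorable selections (at most 1 working): C(18,0)·C(12,6) + C(18,1)·C(12,5) = 924 + 14256 = 15180.
Probability = 15180/593775 = 1012/39585.

1012/39585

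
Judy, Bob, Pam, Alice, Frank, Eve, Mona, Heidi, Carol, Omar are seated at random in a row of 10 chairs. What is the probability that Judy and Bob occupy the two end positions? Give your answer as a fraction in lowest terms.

1/45

There are 10! = 3628800 arrangements.
Place Judy and Bob at the ends in 2 ways, arrange the remaining 8 in 8! = 40320 ways: 2·40320 = 80640.
Probability = 80640/3628800 = 1/45.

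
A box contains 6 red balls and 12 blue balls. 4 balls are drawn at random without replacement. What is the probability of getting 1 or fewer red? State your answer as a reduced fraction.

121/204

Total selections: C(18,4) = 3060.
Favorable selections (1 or fewer red): C(6,0)·C(12,4) + C(6,1)·C(12,3) = 495 + 1320 = 1815.
Probability = 1815/3060 = 121/204.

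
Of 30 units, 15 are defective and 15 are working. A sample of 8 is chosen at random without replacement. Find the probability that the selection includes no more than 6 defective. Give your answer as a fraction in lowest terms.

9829/10005

There are C(30,8) = 5852925 ways to choose the 8.
Count the complement (more than 6 defective): C(15,7)·C(15,1) + C(15,8)·C(15,0) = 96525 + 6435 = 102960.
Probability = 1 − 102960/5852925 = 5749965/5852925 = 9829/10005.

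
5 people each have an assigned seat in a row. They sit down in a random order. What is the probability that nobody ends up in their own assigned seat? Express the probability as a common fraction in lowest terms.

There are 5! = 120 seatings.
By inclusion-exclusion, seatings with no fixed points: C(5,0)·5! − C(5,1)·4! + C(5,2)·3! − C(5,3)·2! + C(5,4)·1! − C(5,5)·0! = 44.
Probability = 44/120 = 11/30.

11/30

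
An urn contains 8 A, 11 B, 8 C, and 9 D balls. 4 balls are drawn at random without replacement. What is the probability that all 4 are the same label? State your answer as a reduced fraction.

There are C(36,4) = 58905 ways to draw 4 balls.
All same label: C(8,4) + C(11,4) + C(8,4) + C(9,4) = 70 + 330 + 70 + 126 = 596.
Probability = 596/58905.

596/58905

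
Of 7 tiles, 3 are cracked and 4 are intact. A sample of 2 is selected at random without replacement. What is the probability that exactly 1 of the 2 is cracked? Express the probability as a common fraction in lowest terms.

There are C(7,2) = 21 ways to choose 2 from 7.
Selections with exactly 1 cracked: choose 1 of the 3 cracked and 1 of the 4 intact, C(3,1)·C(4,1) = 3·4 = 12.
Probability = 12/21 = 4/7.

4/7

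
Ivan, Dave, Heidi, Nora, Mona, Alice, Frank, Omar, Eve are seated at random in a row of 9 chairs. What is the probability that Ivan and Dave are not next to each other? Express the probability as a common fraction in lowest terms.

There are 9! = 362880 arrangements.
Arrangements with Ivan and Dave adjacent: 2·8! = 80640.
So not adjacent: 362880 − 80640 = 282240, probability 282240/362880 = 7/9.

7/9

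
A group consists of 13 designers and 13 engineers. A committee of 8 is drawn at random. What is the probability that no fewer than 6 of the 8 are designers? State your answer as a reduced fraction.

1101/10925

Total selections: C(26,8) = 1562275.
Favorable selections (no fewer than 6 designers): C(13,6)·C(13,2) + C(13,7)·C(13,1) + C(13,8)·C(13,0) = 133848 + 22308 + 1287 = 157443.
Probability = 157443/1562275 = 1101/10925.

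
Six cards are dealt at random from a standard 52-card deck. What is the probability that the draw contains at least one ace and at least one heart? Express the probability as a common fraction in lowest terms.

6772177/20358520

There are C(52,6) = 20358520 possible draws.
By inclusion-exclusion on the complements, draws missing all aces or all hearts: C(48,6) + C(39,6) − C(36,6) = 12271512 + 3262623 − 1947792 = 13586343.
So draws with at least one of each: 20358520 − 13586343 = 6772177, probability 6772177/20358520.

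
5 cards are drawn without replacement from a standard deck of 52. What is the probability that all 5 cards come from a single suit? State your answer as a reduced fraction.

33/16660

There are C(52,5) = 2598960 possible 5-card hands.
Hands of one suit: 4 suits × C(13,5) = 4·1287 = 5148.
Probability = 5148/2598960 = 33/16660.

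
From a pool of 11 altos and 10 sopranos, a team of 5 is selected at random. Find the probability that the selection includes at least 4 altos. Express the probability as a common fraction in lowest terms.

There are C(21,5) = 20349 ways to choose the 5.
Favorable selections (at least 4 altos): C(11,4)·C(10,1) + C(11,5)·C(10,0) = 3300 + 462 = 3762.
Probability = 3762/20349 = 22/119.

22/119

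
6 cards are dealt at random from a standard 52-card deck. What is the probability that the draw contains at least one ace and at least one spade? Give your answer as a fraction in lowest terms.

6772177/20358520

There are C(52,6) = 20358520 possible draws.
By inclusion-exclusion on the complements, draws missing all aces or all spades: C(48,6) + C(39,6) − C(36,6) = 12271512 + 3262623 − 1947792 = 13586343.
So draws with at least one of each: 20358520 − 13586343 = 6772177, probability 6772177/20358520.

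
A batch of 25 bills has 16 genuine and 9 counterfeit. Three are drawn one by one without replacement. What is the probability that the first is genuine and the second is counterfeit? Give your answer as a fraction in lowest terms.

Multiply the conditional probabilities at each draw: 16/25 · 9/24 = 144/600 = 6/25.

6/25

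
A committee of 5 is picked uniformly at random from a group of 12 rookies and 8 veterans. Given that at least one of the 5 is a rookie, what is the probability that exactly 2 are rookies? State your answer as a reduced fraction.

Work in counts. Selections with at least one rookie: C(20,5) − C(8,5) = 15504 − 56 = 15448.
Of those, selections where exactly 2 are rookies: C(12,2)·C(8,3) = 66·56 = 3696.
Conditional probability = 3696/15448 = 462/1931.

462/1931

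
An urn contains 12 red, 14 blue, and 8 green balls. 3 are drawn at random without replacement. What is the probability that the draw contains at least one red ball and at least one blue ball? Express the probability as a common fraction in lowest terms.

105/187

There are C(34,3) = 5984 possible draws.
By inclusion-exclusion on the complements, draws missing all red or all blue: C(22,3) + C(20,3) − C(8,3) = 1540 + 1140 − 56 = 2624.
So draws with at least one of each: 5984 − 2624 = 3360, probability 3360/5984 = 105/187.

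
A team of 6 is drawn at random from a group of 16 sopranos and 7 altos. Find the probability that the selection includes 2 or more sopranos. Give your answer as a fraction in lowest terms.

There are C(23,6) = 100947 ways to choose the 6.
Count the complement (fewer than 2 sopranos): C(16,0)·C(7,6) + C(16,1)·C(7,5) = 7 + 336 = 343.
Probability = 1 − 343/100947 = 100604/100947 = 14372/14421.

14372/14421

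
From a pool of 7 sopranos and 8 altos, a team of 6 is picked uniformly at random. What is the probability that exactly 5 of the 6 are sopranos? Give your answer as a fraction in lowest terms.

There are C(15,6) = 5005 ways to choose 6 from 15.
Selections with exactly 5 sopranos: choose 5 of the 7 sopranos and 1 of the 8 altos, C(7,5)·C(8,1) = 21·8 = 168.
Probability = 168/5005 = 24/715.

24/715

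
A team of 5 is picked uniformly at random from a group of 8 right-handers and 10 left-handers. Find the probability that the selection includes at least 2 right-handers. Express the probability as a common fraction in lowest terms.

79/102

There are C(18,5) = 8568 ways to choose the 5.
Favorable selections (at least 2 right-handers): C(8,2)·C(10,3) + C(8,3)·C(10,2) + C(8,4)·C(10,1) + C(8,5)·C(10,0) = 3360 + 2520 + 700 + 56 = 6636.
Probability = 6636/8568 = 79/102.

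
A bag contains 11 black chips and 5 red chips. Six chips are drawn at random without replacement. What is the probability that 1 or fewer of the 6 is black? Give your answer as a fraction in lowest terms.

1/728

Total selections: C(16,6) = 8008.
Favorable selections (1 or fewer black): C(11,1)·C(5,5) = 11.
Probability = 11/8008 = 1/728.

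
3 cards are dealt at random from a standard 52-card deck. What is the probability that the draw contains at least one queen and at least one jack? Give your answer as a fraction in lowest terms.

There are C(52,3) = 22100 possible draws.
By inclusion-exclusion on the complements, draws missing all queens or all jacks: C(48,3) + C(48,3) − C(44,3) = 17296 + 17296 − 13244 = 21348.
So draws with at least one of each: 22100 − 21348 = 752, probability 752/22100 = 188/5525.

188/5525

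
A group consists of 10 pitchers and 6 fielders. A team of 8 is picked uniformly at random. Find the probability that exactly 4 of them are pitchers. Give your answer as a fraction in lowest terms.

35/143

Total number of selections: C(16,8) = 12870.
Selections with exactly 4 pitchers: choose 4 of the 10 pitchers and 4 of the 6 fielders, C(10,4)·C(6,4) = 210·15 = 3150.
Probability = 3150/12870 = 35/143.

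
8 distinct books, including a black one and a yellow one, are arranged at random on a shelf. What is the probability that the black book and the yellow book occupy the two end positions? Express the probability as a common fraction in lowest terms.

1/28

There are 8! = 40320 arrangements.
Place the black book and the yellow book at the ends in 2 ways, arrange the remaining 6 in 6! = 720 ways: 2·720 = 1440.
Probability = 1440/40320 = 1/28.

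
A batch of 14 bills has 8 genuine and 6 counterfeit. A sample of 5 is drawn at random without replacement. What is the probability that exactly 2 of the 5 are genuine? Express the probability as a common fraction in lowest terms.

40/143

There are C(14,5) = 2002 ways to choose 5 from 14.
Selections with exactly 2 genuine: choose 2 of the 8 genuine and 3 of the 6 counterfeit, C(8,2)·C(6,3) = 28·20 = 560.
Probability = 560/2002 = 40/143.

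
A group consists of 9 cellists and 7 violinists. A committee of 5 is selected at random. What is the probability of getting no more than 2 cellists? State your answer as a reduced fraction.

19/52

There are C(16,5) = 4368 ways to choose the 5.
Favorable selections (no more than 2 cellists): C(9,0)·C(7,5) + C(9,1)·C(7,4) + C(9,2)·C(7,3) = 21 + 315 + 1260 = 1596.
Probability = 1596/4368 = 19/52.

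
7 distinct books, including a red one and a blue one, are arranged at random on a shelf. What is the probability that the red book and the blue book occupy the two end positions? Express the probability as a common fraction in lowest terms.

There are 7! = 5040 arrangements.
Place the red book and the blue book at the ends in 2 ways, arrange the remaining 5 in 5! = 120 ways: 2·120 = 240.
Probability = 240/5040 = 1/21.

1/21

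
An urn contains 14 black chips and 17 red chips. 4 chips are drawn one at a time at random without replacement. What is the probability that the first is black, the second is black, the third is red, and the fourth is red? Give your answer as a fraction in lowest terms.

884/13485

Multiply the conditional probabilities at each draw: 14/31 · 13/30 · 17/29 · 16/28 = 49504/755160 = 884/13485.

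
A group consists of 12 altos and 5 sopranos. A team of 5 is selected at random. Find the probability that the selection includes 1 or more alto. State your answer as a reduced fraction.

6187/6188

There are C(17,5) = 6188 ways to choose the 5.
The complement is all 5 are sopranos: C(5,5) = 1.
Probability = 1 − 1/6188 = 6187/6188.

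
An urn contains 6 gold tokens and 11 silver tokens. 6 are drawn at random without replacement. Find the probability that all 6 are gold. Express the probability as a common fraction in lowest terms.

1/12376

There are C(17,6) = 12376 possible selections.
Selections with all gold: C(6,6) = 1.
Probability = 1/12376.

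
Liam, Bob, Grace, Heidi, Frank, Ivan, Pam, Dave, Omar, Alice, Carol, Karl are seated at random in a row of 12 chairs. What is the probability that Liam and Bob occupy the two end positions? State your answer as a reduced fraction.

1/66

There are 12! = 479001600 arrangements.
Place Liam and Bob at the ends in 2 ways, arrange the remaining 10 in 10! = 3628800 ways: 2·3628800 = 7257600.
Probability = 7257600/479001600 = 1/66.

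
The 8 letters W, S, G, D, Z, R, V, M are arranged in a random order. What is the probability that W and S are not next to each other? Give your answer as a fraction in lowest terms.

3/4

There are 8! = 40320 arrangements.
Arrangements with W and S adjacent: 2·7! = 10080.
So not adjacent: 40320 − 10080 = 30240, probability 30240/40320 = 3/4.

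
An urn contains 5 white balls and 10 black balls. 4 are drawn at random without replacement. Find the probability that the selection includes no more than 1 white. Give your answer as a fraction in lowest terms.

Total selections: C(15,4) = 1365.
Favorable selections (no more than 1 white): C(5,0)·C(10,4) + C(5,1)·C(10,3) = 210 + 600 = 810.
Probability = 810/1365 = 54/91.

54/91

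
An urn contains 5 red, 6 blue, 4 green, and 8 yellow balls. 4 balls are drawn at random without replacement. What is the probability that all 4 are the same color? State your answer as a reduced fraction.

13/1265

There are C(23,4) = 8855 ways to draw 4 balls.
All same color: C(5,4) + C(6,4) + C(4,4) + C(8,4) = 5 + 15 + 1 + 70 = 91.
Probability = 91/8855 = 13/1265.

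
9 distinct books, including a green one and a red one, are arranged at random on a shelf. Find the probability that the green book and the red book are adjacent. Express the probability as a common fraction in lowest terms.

2/9

There are 9! = 362880 arrangements.
Treat the green book and the red book as a block: 8! arrangements of the blocks × 2 orders within the block = 2·40320 = 80640.
Probability = 80640/362880 = 2/9.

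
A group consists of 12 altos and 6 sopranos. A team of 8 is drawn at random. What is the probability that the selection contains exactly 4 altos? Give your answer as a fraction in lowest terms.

75/442

There are C(18,8) = 43758 ways to choose 8 from 18.
Selections with exactly 4 altos: choose 4 of the 12 altos and 4 of the 6 sopranos, C(12,4)·C(6,4) = 495·15 = 7425.
Probability = 7425/43758 = 75/442.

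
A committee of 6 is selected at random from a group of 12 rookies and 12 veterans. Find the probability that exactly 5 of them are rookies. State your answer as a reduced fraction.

Total number of selections: C(24,6) = 134596.
Selections with exactly 5 rookies: choose 5 of the 12 rookies and 1 of the 12 veterans, C(12,5)·C(12,1) = 792·12 = 9504.
Probability = 9504/134596 = 216/3059.

216/3059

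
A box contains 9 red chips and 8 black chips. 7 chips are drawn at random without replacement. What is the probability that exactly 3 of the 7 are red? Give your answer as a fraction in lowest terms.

735/2431

Total number of selections: C(17,7) = 19448.
Selections with exactly 3 red: choose 3 of the 9 red and 4 of the 8 black, C(9,3)·C(8,4) = 84·70 = 5880.
Probability = 5880/19448 = 735/2431.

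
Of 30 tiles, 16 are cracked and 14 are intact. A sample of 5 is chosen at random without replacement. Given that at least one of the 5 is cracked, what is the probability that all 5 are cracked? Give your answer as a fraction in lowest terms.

6/193

Work in counts. Selections with at least one cracked: C(30,5) − C(14,5) = 142506 − 2002 = 140504.
Of those, selections where all 5 are cracked: C(16,5) = 4368.
Conditional probability = 4368/140504 = 6/193.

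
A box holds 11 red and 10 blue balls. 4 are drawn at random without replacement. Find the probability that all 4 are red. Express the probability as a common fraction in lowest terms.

22/399

There are C(21,4) = 5985 possible selections.
Selections with all red: C(11,4) = 330.
Probability = 330/5985 = 22/399.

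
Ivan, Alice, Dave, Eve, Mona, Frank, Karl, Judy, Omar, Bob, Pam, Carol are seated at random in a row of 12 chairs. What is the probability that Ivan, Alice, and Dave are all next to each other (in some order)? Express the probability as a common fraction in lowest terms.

1/22

There are 12! = 479001600 arrangements.
Treat the three as one block: 10! placements × 3! orders within the block = 3628800·6 = 21772800.
Probability = 21772800/479001600 = 1/22.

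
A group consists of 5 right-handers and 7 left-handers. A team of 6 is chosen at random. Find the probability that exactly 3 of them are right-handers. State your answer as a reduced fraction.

25/66

The sample space is all 6-subsets of the 12: C(12,6) = 924.
Selections with exactly 3 right-handers: choose 3 of the 5 right-handers and 3 of the 7 left-handers, C(5,3)·C(7,3) = 10·35 = 350.
Probability = 350/924 = 25/66.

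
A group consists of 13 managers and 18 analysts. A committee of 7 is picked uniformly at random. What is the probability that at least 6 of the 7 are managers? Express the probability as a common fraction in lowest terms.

There are C(31,7) = 2629575 ways to choose the 7.
Favorable selections (at least 6 managers): C(13,6)·C(18,1) + C(13,7)·C(18,0) = 30888 + 1716 = 32604.
Probability = 32604/2629575 = 836/67425.

836/67425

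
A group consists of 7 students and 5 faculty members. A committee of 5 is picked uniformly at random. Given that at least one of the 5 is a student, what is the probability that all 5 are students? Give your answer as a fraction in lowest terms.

Work in counts. Selections with at least one student: C(12,5) − C(5,5) = 792 − 1 = 791.
Of those, selections where all 5 are students: C(7,5) = 21.
Conditional probability = 21/791 = 3/113.

3/113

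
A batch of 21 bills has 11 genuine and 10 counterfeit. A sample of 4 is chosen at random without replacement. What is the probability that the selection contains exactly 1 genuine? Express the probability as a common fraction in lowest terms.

88/399

Total number of selections: C(21,4) = 5985.
Selections with exactly 1 genuine: choose 1 of the 11 genuine and 3 of the 10 counterfeit, C(11,1)·C(10,3) = 11·120 = 1320.
Probability = 1320/5985 = 88/399.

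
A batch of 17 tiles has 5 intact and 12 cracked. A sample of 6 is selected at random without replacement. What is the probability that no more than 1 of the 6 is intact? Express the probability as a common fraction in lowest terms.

Total selections: C(17,6) = 12376.
Favorable selections (no more than 1 intact): C(5,0)·C(12,6) + C(5,1)·C(12,5) = 924 + 3960 = 4884.
Probability = 4884/12376 = 1221/3094.

1221/3094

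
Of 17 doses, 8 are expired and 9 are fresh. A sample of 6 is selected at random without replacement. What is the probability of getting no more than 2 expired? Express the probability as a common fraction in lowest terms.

Total selections: C(17,6) = 12376.
Favorable selections (no more than 2 expired): C(8,0)·C(9,6) + C(8,1)·C(9,5) + C(8,2)·C(9,4) = 84 + 1008 + 3528 = 4620.
Probability = 4620/12376 = 165/442.

165/442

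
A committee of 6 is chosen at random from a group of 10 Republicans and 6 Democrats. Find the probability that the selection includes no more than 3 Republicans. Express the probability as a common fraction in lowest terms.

There are C(16,6) = 8008 ways to choose the 6.
Favorable selections (no more than 3 Republicans): C(10,0)·C(6,6) + C(10,1)·C(6,5) + C(10,2)·C(6,4) + C(10,3)·C(6,3) = 1 + 60 + 675 + 2400 = 3136.
Probability = 3136/8008 = 56/143.

56/143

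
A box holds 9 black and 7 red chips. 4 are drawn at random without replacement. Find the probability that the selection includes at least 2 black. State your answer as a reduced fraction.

21/26

There are C(16,4) = 1820 ways to choose the 4.
Count the complement (fewer than 2 black): C(9,0)·C(7,4) + C(9,1)·C(7,3) = 35 + 315 = 350.
Probability = 1 − 350/1820 = 1470/1820 = 21/26.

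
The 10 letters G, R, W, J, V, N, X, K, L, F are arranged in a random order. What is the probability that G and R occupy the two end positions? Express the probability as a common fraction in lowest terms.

1/45

There are 10! = 3628800 arrangements.
Place G and R at the ends in 2 ways, arrange the remaining 8 in 8! = 40320 ways: 2·40320 = 80640.
Probability = 80640/3628800 = 1/45.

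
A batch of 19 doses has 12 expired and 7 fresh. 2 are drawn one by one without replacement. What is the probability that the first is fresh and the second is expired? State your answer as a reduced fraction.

Multiply the conditional probabilities at each draw: 7/19 · 12/18 = 84/342 = 14/57.

14/57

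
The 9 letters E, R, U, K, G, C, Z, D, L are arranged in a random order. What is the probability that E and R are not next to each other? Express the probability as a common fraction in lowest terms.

7/9

There are 9! = 362880 arrangements.
Arrangements with E and R adjacent: 2·8! = 80640.
So not adjacent: 362880 − 80640 = 282240, probability 282240/362880 = 7/9.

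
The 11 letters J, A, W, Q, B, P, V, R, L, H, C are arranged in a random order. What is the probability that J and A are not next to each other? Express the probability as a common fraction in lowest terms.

There are 11! = 39916800 arrangements.
Arrangements with J and A adjacent: 2·10! = 7257600.
So not adjacent: 39916800 − 7257600 = 32659200, probability 32659200/39916800 = 9/11.

9/11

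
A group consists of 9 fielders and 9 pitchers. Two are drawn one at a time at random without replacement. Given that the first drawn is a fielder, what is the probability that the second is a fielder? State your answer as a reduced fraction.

8/17

After removing one fielder, 17 remain: 8 fielders and 9 pitchers.
So the probability the next is a fielder is 8/17.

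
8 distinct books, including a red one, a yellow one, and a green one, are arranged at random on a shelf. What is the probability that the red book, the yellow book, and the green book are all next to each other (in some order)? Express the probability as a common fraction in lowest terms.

There are 8! = 40320 arrangements.
Treat the three as one block: 6! placements × 3! orders within the block = 720·6 = 4320.
Probability = 4320/40320 = 3/28.

3/28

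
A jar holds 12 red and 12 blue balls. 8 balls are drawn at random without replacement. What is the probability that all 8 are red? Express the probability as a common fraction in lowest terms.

5/7429

There are C(24,8) = 735471 possible selections.
Selections with all red: C(12,8) = 495.
Probability = 495/735471 = 5/7429.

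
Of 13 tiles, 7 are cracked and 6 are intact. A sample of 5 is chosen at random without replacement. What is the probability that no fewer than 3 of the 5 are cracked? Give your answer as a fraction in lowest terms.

84/143

Total selections: C(13,5) = 1287.
Favorable selections (no fewer than 3 cracked): C(7,3)·C(6,2) + C(7,4)·C(6,1) + C(7,5)·C(6,0) = 525 + 210 + 21 = 756.
Probability = 756/1287 = 84/143.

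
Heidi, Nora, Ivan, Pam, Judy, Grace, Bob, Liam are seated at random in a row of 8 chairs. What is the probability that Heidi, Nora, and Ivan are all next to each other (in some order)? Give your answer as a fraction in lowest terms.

There are 8! = 40320 arrangements.
Treat the three as one block: 6! placements × 3! orders within the block = 720·6 = 4320.
Probability = 4320/40320 = 3/28.

3/28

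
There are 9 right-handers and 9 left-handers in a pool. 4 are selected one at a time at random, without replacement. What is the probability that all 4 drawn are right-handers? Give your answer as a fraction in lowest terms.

7/170

Multiply the conditional probabilities at each draw: 9/18 · 8/17 · 7/16 · 6/15 = 3024/73440 = 7/170.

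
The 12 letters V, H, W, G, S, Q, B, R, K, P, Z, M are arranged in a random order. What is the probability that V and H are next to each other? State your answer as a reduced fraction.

There are 12! = 479001600 arrangements.
Treat V and H as a block: 11! arrangements of the blocks × 2 orders within the block = 2·39916800 = 79833600.
Probability = 79833600/479001600 = 1/6.

1/6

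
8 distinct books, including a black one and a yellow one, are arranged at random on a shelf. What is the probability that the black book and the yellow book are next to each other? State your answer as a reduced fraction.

1/4

There are 8! = 40320 arrangements.
Treat the black book and the yellow book as a block: 7! arrangements of the blocks × 2 orders within the block = 2·5040 = 10080.
Probability = 10080/40320 = 1/4.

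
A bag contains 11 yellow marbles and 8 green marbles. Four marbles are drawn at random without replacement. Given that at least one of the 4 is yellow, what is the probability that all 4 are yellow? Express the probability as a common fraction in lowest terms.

15/173

Work in counts. Selections with at least one yellow: C(19,4) − C(8,4) = 3876 − 70 = 3806.
Of those, selections where all 4 are yellow: C(11,4) = 330.
Conditional probability = 330/3806 = 15/173.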